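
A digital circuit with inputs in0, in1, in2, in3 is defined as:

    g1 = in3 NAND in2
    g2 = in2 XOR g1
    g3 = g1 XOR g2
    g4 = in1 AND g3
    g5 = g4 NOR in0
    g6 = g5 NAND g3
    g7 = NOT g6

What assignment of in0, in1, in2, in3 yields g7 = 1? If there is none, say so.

in0=0 in1=0 in2=1 in3=1

Check with in0=0 in1=0 in2=1 in3=1:
g1 = in3 NAND in2 = 1 NAND 1 = 0
g2 = in2 XOR g1 = 1 XOR 0 = 1
g3 = g1 XOR g2 = 0 XOR 1 = 1
g4 = in1 AND g3 = 0 AND 1 = 0
g5 = g4 NOR in0 = 0 NOR 0 = 1
g6 = g5 NAND g3 = 1 NAND 1 = 0
g7 = NOT g6 = NOT 0 = 1
So g7 = 1 as required.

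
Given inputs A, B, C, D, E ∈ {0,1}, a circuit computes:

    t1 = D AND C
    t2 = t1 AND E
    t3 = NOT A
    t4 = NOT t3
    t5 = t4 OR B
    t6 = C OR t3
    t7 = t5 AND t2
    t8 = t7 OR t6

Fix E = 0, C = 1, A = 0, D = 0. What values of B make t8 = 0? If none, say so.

With E = 0, C = 1, A = 0, D = 0 fixed, none of the 2 settings of B give t8 = 0.
For example, with B=0:
t1 = D AND C = 0 AND 1 = 0
t2 = t1 AND E = 0 AND 0 = 0
t3 = NOT A = NOT 0 = 1
t4 = NOT t3 = NOT 1 = 0
t5 = t4 OR B = 0 OR 0 = 0
t6 = C OR t3 = 1 OR 1 = 1
t7 = t5 AND t2 = 0 AND 0 = 0
t8 = t7 OR t6 = 0 OR 1 = 1
giving t8 = 1 ≠ 0.

no solution exists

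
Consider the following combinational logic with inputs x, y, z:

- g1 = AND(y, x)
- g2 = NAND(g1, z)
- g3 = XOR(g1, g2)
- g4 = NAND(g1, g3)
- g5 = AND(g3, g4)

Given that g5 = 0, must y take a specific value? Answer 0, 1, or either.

1

g5 = AND(g3, g4) must be 0, so at least one of g3, g4 is 0.
Every assignment with g5 = 0 has y = 1; there are 2 such assignment(s).
  x=1, y=1, z=0
  x=1, y=1, z=1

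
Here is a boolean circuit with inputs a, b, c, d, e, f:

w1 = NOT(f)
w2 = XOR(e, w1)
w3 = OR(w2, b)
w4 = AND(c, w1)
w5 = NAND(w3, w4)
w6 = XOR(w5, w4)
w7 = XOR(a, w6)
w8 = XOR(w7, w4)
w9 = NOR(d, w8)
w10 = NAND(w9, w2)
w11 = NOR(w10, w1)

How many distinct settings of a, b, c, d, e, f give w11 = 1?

4

w11 = NOR(w10, w1) must be 1, so both w10 = 0 and w1 = 0.
w10 = NAND(w9, w2) must be 0, so both w9 = 1 and w2 = 1.
w1 = NOT(f) must be 0, so f = 1.
Satisfying assignments:
  a=1, b=0, c=0, d=0, e=1, f=1
  a=1, b=0, c=1, d=0, e=1, f=1
  a=1, b=1, c=0, d=0, e=1, f=1
  a=1, b=1, c=1, d=0, e=1, f=1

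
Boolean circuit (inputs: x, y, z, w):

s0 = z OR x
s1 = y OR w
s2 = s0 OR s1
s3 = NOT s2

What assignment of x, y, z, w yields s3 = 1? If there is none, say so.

s3 = NOT s2 must be 1, so s2 = 0.
s2 = s0 OR s1 must be 0, so both s0 = 0 and s1 = 0.
s0 = z OR x must be 0, so both z = 0 and x = 0.
Check with x=0 y=0 z=0 w=0:
s0 = z OR x = 0 OR 0 = 0
s1 = y OR w = 0 OR 0 = 0
s2 = s0 OR s1 = 0 OR 0 = 0
s3 = NOT s2 = NOT 0 = 1
So s3 = 1 as required.

x=0 y=0 z=0 w=0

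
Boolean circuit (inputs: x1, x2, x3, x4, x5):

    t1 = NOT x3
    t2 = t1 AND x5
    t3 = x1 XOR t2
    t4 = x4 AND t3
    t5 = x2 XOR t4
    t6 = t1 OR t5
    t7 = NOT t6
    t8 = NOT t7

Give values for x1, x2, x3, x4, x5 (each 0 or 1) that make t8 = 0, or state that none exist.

Check with x1=0, x2=0, x3=1, x4=1, x5=1:
t1 = NOT x3 = NOT 1 = 0
t2 = t1 AND x5 = 0 AND 1 = 0
t3 = x1 XOR t2 = 0 XOR 0 = 0
t4 = x4 AND t3 = 1 AND 0 = 0
t5 = x2 XOR t4 = 0 XOR 0 = 0
t6 = t1 OR t5 = 0 OR 0 = 0
t7 = NOT t6 = NOT 0 = 1
t8 = NOT t7 = NOT 1 = 0
So t8 = 0 as required.

x1=0, x2=0, x3=1, x4=1, x5=1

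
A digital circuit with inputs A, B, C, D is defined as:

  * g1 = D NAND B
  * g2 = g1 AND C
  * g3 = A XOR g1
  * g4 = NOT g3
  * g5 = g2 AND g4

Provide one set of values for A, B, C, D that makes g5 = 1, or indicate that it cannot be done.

A=1, B=0, C=1, D=1

Check with A=1, B=0, C=1, D=1:
g1 = D NAND B = 1 NAND 0 = 1
g2 = g1 AND C = 1 AND 1 = 1
g3 = A XOR g1 = 1 XOR 1 = 0
g4 = NOT g3 = NOT 0 = 1
g5 = g2 AND g4 = 1 AND 1 = 1
So g5 = 1 as required.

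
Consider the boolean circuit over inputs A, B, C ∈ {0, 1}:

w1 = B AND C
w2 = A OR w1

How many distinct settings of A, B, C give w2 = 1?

5

w2 = A OR w1 must be 1, so at least one of A, w1 is 1.
Satisfying assignments:
  A=0, B=1, C=1
  A=1, B=0, C=0
  A=1, B=0, C=1
  A=1, B=1, C=0
  A=1, B=1, C=1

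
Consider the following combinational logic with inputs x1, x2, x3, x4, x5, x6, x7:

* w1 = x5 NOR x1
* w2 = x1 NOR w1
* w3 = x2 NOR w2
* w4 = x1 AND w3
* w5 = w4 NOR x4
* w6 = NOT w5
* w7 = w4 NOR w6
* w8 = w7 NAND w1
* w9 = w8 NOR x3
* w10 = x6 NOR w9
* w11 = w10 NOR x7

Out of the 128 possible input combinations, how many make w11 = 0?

94

w11 = w10 NOR x7 must be 0, so at least one of w10, x7 is 1.
Enumerating the 128 input combinations, 94 give w11 = 0 and 34 give w11 = 1.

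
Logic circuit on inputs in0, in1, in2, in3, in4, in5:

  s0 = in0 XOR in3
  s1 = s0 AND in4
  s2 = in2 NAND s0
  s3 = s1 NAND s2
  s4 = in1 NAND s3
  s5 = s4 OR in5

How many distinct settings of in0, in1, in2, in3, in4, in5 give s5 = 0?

14

s5 = s4 OR in5 must be 0, so both s4 = 0 and in5 = 0.
s4 = in1 NAND s3 must be 0, so both in1 = 1 and s3 = 1.
Enumerating the 64 input combinations, 14 give s5 = 0 and 50 give s5 = 1.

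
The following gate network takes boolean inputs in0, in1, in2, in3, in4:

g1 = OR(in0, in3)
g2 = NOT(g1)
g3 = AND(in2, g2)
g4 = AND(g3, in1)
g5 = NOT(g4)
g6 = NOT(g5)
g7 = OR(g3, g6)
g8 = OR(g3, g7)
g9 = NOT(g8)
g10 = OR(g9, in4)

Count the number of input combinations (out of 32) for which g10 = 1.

30

g10 = OR(g9, in4) must be 1, so at least one of g9, in4 is 1.
Enumerating the 32 input combinations, 30 give g10 = 1 and 2 give g10 = 0.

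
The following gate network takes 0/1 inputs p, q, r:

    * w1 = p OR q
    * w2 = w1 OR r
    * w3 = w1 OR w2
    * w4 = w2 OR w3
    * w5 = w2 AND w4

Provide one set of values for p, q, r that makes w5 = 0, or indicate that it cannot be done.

p=0 q=0 r=0

w5 = w2 AND w4 must be 0, so at least one of w2, w4 is 0.
Check with p=0 q=0 r=0:
w1 = p OR q = 0 OR 0 = 0
w2 = w1 OR r = 0 OR 0 = 0
w3 = w1 OR w2 = 0 OR 0 = 0
w4 = w2 OR w3 = 0 OR 0 = 0
w5 = w2 AND w4 = 0 AND 0 = 0
So w5 = 0 as required.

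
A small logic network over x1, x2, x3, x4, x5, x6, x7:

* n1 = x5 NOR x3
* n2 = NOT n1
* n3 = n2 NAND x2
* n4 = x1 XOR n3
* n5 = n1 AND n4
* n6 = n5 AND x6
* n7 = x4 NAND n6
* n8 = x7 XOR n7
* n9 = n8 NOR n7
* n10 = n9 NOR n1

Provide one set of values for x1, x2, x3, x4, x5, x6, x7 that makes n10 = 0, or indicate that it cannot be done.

x1=1 x2=0 x3=0 x4=1 x5=0 x6=0 x7=0

Check with x1=1 x2=0 x3=0 x4=1 x5=0 x6=0 x7=0:
n1 = x5 NOR x3 = 0 NOR 0 = 1
n2 = NOT n1 = NOT 1 = 0
n3 = n2 NAND x2 = 0 NAND 0 = 1
n4 = x1 XOR n3 = 1 XOR 1 = 0
n5 = n1 AND n4 = 1 AND 0 = 0
n6 = n5 AND x6 = 0 AND 0 = 0
n7 = x4 NAND n6 = 1 NAND 0 = 1
n8 = x7 XOR n7 = 0 XOR 1 = 1
n9 = n8 NOR n7 = 1 NOR 1 = 0
n10 = n9 NOR n1 = 0 NOR 1 = 0
So n10 = 0 as required.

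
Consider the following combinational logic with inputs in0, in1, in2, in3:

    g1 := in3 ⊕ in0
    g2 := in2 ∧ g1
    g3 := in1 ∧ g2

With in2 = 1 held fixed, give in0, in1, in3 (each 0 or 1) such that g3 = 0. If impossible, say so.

g3 = in1 ∧ g2 must be 0, so at least one of in1, g2 is 0.
Check with in2 = 1 and in0=0, in1=0, in3=1:
g1 = in3 ⊕ in0 = 1 ⊕ 0 = 1
g2 = in2 ∧ g1 = 1 ∧ 1 = 1
g3 = in1 ∧ g2 = 0 ∧ 1 = 0
So g3 = 0.

in0=0, in1=0, in3=1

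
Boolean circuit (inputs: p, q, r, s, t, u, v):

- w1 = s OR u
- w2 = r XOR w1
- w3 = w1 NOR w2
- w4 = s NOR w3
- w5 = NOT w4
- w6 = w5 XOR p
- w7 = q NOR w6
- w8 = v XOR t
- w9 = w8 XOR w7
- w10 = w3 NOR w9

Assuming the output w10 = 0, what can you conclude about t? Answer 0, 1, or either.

either

Both values of t occur among assignments with w10 = 0:
  t=0: p=0, q=0, r=0, s=0, t=0, u=0, v=0
  t=1: p=0, q=0, r=0, s=0, t=1, u=0, v=0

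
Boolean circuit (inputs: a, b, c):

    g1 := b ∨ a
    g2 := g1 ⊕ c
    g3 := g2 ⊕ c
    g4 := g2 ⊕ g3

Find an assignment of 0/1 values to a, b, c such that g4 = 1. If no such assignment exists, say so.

Check with a=1 b=0 c=1:
g1 = b ∨ a = 0 ∨ 1 = 1
g2 = g1 ⊕ c = 1 ⊕ 1 = 0
g3 = g2 ⊕ c = 0 ⊕ 1 = 1
g4 = g2 ⊕ g3 = 0 ⊕ 1 = 1
So g4 = 1 as required.

a=1 b=0 c=1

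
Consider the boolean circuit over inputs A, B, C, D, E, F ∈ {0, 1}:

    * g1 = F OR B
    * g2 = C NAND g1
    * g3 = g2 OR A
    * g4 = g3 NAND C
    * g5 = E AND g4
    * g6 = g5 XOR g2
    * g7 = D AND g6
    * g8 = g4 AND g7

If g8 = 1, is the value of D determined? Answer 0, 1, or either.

g8 = g4 AND g7 must be 1, so both g4 = 1 and g7 = 1.
g4 = g3 NAND C must be 1, so at least one of g3, C is 0.
g7 = D AND g6 must be 1, so both D = 1 and g6 = 1.
Every assignment with g8 = 1 has D = 1; there are 11 such assignment(s).

1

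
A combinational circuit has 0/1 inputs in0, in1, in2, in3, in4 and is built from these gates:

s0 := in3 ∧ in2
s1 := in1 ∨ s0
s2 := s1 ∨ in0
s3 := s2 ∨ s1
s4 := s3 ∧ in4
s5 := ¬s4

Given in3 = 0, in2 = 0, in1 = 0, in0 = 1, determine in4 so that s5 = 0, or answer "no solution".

Check with in3 = 0, in2 = 0, in1 = 0, in0 = 1 and in4=1:
s0 = in3 ∧ in2 = 0 ∧ 0 = 0
s1 = in1 ∨ s0 = 0 ∨ 0 = 0
s2 = s1 ∨ in0 = 0 ∨ 1 = 1
s3 = s2 ∨ s1 = 1 ∨ 0 = 1
s4 = s3 ∧ in4 = 1 ∧ 1 = 1
s5 = ¬s4 = ¬1 = 0
So s5 = 0.

in4=1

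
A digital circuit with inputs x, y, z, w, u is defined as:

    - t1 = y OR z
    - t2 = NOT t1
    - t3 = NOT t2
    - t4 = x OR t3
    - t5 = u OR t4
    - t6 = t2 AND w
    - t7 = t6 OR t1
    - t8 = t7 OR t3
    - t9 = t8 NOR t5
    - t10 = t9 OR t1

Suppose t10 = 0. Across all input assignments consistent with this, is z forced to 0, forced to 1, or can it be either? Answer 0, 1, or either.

t10 = t9 OR t1 must be 0, so both t9 = 0 and t1 = 0.
Every assignment with t10 = 0 has z = 0; there are 7 such assignment(s).

0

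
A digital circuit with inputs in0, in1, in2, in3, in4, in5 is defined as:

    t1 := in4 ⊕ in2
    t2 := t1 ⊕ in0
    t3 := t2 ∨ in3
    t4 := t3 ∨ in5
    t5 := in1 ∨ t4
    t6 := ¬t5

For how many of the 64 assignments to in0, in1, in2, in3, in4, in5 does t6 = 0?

60

t6 = ¬t5 must be 0, so t5 = 1.
Enumerating the 64 input combinations, 60 give t6 = 0 and 4 give t6 = 1.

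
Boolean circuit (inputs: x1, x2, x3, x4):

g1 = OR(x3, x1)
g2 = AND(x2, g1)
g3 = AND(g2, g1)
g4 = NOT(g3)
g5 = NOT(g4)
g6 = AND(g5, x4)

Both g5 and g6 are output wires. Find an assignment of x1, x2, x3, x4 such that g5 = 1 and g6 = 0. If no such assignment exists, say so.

Check with x1=1 x2=1 x3=1 x4=0:
g1 = OR(x3, x1) = OR(1, 1) = 1
g2 = AND(x2, g1) = AND(1, 1) = 1
g3 = AND(g2, g1) = AND(1, 1) = 1
g4 = NOT(g3) = NOT 1 = 0
g5 = NOT(g4) = NOT 0 = 1
g6 = AND(g5, x4) = AND(1, 0) = 0
So g5 = 1 and g6 = 0.

x1=1 x2=1 x3=1 x4=0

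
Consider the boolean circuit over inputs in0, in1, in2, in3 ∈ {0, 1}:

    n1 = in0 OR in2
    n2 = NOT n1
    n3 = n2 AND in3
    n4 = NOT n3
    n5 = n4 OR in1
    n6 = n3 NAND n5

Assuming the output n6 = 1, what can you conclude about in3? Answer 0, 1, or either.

Both values of in3 occur among assignments with n6 = 1:
  in3=0: in0=0, in1=0, in2=0, in3=0
  in3=1: in0=0, in1=0, in2=0, in3=1

either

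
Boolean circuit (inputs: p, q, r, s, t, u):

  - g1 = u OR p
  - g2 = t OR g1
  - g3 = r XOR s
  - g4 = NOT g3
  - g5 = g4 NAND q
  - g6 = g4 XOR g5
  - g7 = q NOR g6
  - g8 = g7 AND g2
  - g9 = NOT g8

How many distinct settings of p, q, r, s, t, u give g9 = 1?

g9 = NOT g8 must be 1, so g8 = 0.
Enumerating the 64 input combinations, 50 give g9 = 1 and 14 give g9 = 0.

50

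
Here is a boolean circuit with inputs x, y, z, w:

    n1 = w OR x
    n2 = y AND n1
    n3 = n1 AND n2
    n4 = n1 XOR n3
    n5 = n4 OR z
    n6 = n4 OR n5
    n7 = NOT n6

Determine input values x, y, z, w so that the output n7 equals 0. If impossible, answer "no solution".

n7 = NOT n6 must be 0, so n6 = 1.
n6 = n4 OR n5 must be 1, so at least one of n4, n5 is 1.
Check with x=0 y=0 z=0 w=1:
n1 = w OR x = 1 OR 0 = 1
n2 = y AND n1 = 0 AND 1 = 0
n3 = n1 AND n2 = 1 AND 0 = 0
n4 = n1 XOR n3 = 1 XOR 0 = 1
n5 = n4 OR z = 1 OR 0 = 1
n6 = n4 OR n5 = 1 OR 1 = 1
n7 = NOT n6 = NOT 1 = 0
So n7 = 0 as required.

x=0 y=0 z=0 w=1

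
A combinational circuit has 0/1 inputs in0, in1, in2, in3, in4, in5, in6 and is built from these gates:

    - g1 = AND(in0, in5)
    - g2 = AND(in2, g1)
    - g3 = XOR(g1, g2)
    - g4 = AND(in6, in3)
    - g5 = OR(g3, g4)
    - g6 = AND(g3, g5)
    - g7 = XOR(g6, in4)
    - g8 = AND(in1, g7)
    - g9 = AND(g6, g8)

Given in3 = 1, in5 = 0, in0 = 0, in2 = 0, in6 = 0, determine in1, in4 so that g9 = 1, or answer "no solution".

With in3 = 1, in5 = 0, in0 = 0, in2 = 0, in6 = 0 fixed, none of the 4 settings of in1, in4 give g9 = 1.
For example, with in1=1, in4=1:
g1 = AND(in0, in5) = AND(0, 0) = 0
g2 = AND(in2, g1) = AND(0, 0) = 0
g3 = XOR(g1, g2) = XOR(0, 0) = 0
g4 = AND(in6, in3) = AND(0, 1) = 0
g5 = OR(g3, g4) = OR(0, 0) = 0
g6 = AND(g3, g5) = AND(0, 0) = 0
g7 = XOR(g6, in4) = XOR(0, 1) = 1
g8 = AND(in1, g7) = AND(1, 1) = 1
g9 = AND(g6, g8) = AND(0, 1) = 0
giving g9 = 0 ≠ 1.

no solution exists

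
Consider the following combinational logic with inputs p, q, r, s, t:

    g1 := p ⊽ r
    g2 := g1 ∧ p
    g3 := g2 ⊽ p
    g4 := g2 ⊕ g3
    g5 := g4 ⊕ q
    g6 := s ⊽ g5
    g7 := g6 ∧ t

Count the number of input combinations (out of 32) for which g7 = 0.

28

g7 = g6 ∧ t must be 0, so at least one of g6, t is 0.
Enumerating the 32 input combinations, 28 give g7 = 0 and 4 give g7 = 1.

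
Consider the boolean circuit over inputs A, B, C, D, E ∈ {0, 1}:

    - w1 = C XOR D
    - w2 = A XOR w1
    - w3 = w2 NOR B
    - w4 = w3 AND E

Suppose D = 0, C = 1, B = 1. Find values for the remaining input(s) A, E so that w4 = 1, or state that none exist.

no solution exists

With D = 0, C = 1, B = 1 fixed, none of the 4 settings of A, E give w4 = 1.
For example, with A=1, E=1:
w1 = C XOR D = 1 XOR 0 = 1
w2 = A XOR w1 = 1 XOR 1 = 0
w3 = w2 NOR B = 0 NOR 1 = 0
w4 = w3 AND E = 0 AND 1 = 0
giving w4 = 0 ≠ 1.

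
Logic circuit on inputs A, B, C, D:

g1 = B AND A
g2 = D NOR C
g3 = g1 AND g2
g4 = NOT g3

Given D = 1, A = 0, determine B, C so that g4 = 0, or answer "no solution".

With D = 1, A = 0 fixed, none of the 4 settings of B, C give g4 = 0.
For example, with B=0, C=0:
g1 = B AND A = 0 AND 0 = 0
g2 = D NOR C = 1 NOR 0 = 0
g3 = g1 AND g2 = 0 AND 0 = 0
g4 = NOT g3 = NOT 0 = 1
giving g4 = 1 ≠ 0.

no solution exists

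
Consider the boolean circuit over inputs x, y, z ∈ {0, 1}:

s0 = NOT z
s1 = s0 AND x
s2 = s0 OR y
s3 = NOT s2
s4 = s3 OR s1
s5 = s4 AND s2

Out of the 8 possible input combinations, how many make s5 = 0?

s5 = s4 AND s2 must be 0, so at least one of s4, s2 is 0.
Enumerating the 8 input combinations, 6 give s5 = 0 and 2 give s5 = 1.

6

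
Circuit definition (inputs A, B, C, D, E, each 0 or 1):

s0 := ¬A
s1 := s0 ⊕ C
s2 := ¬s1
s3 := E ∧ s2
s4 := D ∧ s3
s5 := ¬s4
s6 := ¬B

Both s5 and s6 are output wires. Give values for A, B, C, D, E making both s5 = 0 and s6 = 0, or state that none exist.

Check with A=0, B=1, C=1, D=1, E=1:
s0 = ¬A = ¬0 = 1
s1 = s0 ⊕ C = 1 ⊕ 1 = 0
s2 = ¬s1 = ¬0 = 1
s3 = E ∧ s2 = 1 ∧ 1 = 1
s4 = D ∧ s3 = 1 ∧ 1 = 1
s5 = ¬s4 = ¬1 = 0
s6 = ¬B = ¬1 = 0
So s5 = 0 and s6 = 0.

A=0, B=1, C=1, D=1, E=1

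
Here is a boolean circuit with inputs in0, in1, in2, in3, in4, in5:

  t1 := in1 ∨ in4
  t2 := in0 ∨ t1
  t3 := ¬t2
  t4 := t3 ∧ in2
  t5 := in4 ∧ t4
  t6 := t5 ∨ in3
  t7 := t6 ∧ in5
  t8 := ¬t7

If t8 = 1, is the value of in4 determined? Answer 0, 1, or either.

Both values of in4 occur among assignments with t8 = 1:
  in4=0: in0=0, in1=0, in2=0, in3=0, in4=0, in5=0
  in4=1: in0=0, in1=0, in2=0, in3=0, in4=1, in5=0

either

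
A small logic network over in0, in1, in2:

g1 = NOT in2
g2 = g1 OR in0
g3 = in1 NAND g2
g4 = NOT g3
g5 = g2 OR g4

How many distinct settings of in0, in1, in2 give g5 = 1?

6

g5 = g2 OR g4 must be 1, so at least one of g2, g4 is 1.
Enumerating the 8 input combinations, 6 give g5 = 1 and 2 give g5 = 0.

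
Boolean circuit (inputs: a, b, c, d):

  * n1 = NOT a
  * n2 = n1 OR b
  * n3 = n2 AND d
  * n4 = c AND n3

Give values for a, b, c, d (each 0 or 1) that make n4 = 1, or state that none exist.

a=0, b=1, c=1, d=1

n4 = c AND n3 must be 1, so both c = 1 and n3 = 1.
n3 = n2 AND d must be 1, so both n2 = 1 and d = 1.
Check with a=0, b=1, c=1, d=1:
n1 = NOT a = NOT 0 = 1
n2 = n1 OR b = 1 OR 1 = 1
n3 = n2 AND d = 1 AND 1 = 1
n4 = c AND n3 = 1 AND 1 = 1
So n4 = 1 as required.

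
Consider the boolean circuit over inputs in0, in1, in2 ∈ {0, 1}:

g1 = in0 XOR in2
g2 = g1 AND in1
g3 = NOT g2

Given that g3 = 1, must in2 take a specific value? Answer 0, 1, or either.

Both values of in2 occur among assignments with g3 = 1:
  in2=0: in0=0, in1=0, in2=0
  in2=1: in0=0, in1=0, in2=1

either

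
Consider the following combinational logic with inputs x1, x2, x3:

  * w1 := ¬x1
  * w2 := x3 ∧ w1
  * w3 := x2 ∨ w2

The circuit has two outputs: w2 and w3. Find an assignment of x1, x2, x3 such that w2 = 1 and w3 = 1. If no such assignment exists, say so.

x1=0, x2=1, x3=1

Check with x1=0, x2=1, x3=1:
w1 = ¬x1 = ¬0 = 1
w2 = x3 ∧ w1 = 1 ∧ 1 = 1
w3 = x2 ∨ w2 = 1 ∨ 1 = 1
So w2 = 1 and w3 = 1.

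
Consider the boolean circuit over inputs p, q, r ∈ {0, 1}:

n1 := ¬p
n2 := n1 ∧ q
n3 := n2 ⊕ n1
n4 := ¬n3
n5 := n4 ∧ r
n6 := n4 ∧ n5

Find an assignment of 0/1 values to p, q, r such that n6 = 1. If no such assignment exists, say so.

Check with p=1, q=0, r=1:
n1 = ¬p = ¬1 = 0
n2 = n1 ∧ q = 0 ∧ 0 = 0
n3 = n2 ⊕ n1 = 0 ⊕ 0 = 0
n4 = ¬n3 = ¬0 = 1
n5 = n4 ∧ r = 1 ∧ 1 = 1
n6 = n4 ∧ n5 = 1 ∧ 1 = 1
So n6 = 1 as required.

p=1, q=0, r=1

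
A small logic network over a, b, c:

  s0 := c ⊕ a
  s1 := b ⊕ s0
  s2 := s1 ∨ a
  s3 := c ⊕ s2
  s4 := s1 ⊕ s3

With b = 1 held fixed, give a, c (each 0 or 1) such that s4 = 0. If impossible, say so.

a=0, c=0

Check with b = 1 and a=0, c=0:
s0 = c ⊕ a = 0 ⊕ 0 = 0
s1 = b ⊕ s0 = 1 ⊕ 0 = 1
s2 = s1 ∨ a = 1 ∨ 0 = 1
s3 = c ⊕ s2 = 0 ⊕ 1 = 1
s4 = s1 ⊕ s3 = 1 ⊕ 1 = 0
So s4 = 0.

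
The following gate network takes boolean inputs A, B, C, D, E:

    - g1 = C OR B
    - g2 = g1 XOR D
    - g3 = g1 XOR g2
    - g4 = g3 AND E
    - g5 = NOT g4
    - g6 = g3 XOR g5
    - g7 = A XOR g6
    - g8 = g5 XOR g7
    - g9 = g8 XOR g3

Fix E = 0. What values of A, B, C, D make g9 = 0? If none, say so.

A=0, B=1, C=0, D=0

g9 = g8 XOR g3 must be 0, so g8 and g3 are equal.
Check with E = 0 and A=0, B=1, C=0, D=0:
g1 = C OR B = 0 OR 1 = 1
g2 = g1 XOR D = 1 XOR 0 = 1
g3 = g1 XOR g2 = 1 XOR 1 = 0
g4 = g3 AND E = 0 AND 0 = 0
g5 = NOT g4 = NOT 0 = 1
g6 = g3 XOR g5 = 0 XOR 1 = 1
g7 = A XOR g6 = 0 XOR 1 = 1
g8 = g5 XOR g7 = 1 XOR 1 = 0
g9 = g8 XOR g3 = 0 XOR 0 = 0
So g9 = 0.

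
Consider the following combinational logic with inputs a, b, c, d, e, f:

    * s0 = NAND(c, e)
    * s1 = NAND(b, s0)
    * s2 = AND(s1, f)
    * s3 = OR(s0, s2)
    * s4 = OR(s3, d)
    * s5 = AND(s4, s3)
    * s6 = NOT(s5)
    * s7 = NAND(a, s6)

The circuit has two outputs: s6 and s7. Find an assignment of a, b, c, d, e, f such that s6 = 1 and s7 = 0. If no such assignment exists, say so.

Check with a=1, b=1, c=1, d=1, e=1, f=0:
s0 = NAND(c, e) = NAND(1, 1) = 0
s1 = NAND(b, s0) = NAND(1, 0) = 1
s2 = AND(s1, f) = AND(1, 0) = 0
s3 = OR(s0, s2) = OR(0, 0) = 0
s4 = OR(s3, d) = OR(0, 1) = 1
s5 = AND(s4, s3) = AND(1, 0) = 0
s6 = NOT(s5) = NOT 0 = 1
s7 = NAND(a, s6) = NAND(1, 1) = 0
So s6 = 1 and s7 = 0.

a=1, b=1, c=1, d=1, e=1, f=0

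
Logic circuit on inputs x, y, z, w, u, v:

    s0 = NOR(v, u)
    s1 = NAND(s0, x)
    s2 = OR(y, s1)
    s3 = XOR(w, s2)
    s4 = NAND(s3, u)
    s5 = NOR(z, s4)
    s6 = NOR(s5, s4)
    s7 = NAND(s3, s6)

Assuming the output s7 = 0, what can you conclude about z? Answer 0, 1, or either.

s7 = NAND(s3, s6) must be 0, so both s3 = 1 and s6 = 1.
s3 = XOR(w, s2) must be 1, so w and s2 differ.
s6 = NOR(s5, s4) must be 1, so both s5 = 0 and s4 = 0.
Every assignment with s7 = 0 has z = 1; there are 8 such assignment(s).

1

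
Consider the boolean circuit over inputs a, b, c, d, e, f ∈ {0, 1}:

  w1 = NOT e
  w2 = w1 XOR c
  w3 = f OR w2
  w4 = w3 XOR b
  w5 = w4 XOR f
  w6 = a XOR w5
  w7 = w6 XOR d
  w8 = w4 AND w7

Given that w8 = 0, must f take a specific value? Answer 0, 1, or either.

either

Both values of f occur among assignments with w8 = 0:
  f=0: a=0, b=0, c=0, d=0, e=1, f=0
  f=1: a=0, b=0, c=0, d=0, e=0, f=1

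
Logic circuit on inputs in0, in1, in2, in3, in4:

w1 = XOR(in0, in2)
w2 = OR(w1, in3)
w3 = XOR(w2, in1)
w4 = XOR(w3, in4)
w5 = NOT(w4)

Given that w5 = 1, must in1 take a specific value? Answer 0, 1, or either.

either

Both values of in1 occur among assignments with w5 = 1:
  in1=0: in0=0, in1=0, in2=0, in3=0, in4=0
  in1=1: in0=0, in1=1, in2=0, in3=0, in4=1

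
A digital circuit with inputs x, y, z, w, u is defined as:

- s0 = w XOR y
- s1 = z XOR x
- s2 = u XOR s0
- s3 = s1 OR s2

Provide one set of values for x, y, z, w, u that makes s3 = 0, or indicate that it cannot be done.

x=1 y=1 z=1 w=0 u=1

s3 = s1 OR s2 must be 0, so both s1 = 0 and s2 = 0.
s1 = z XOR x must be 0, so z and x are equal.
s2 = u XOR s0 must be 0, so u and s0 are equal.
Check with x=1 y=1 z=1 w=0 u=1:
s0 = w XOR y = 0 XOR 1 = 1
s1 = z XOR x = 1 XOR 1 = 0
s2 = u XOR s0 = 1 XOR 1 = 0
s3 = s1 OR s2 = 0 OR 0 = 0
So s3 = 0 as required.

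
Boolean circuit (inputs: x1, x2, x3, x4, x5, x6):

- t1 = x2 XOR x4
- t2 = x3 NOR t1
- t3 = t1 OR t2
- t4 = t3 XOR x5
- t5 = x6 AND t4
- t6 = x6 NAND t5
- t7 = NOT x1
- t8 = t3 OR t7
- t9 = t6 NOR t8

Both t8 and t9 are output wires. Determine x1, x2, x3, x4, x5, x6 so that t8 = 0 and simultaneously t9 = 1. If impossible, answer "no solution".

x1=1, x2=1, x3=1, x4=1, x5=1, x6=1

Check with x1=1, x2=1, x3=1, x4=1, x5=1, x6=1:
t1 = x2 XOR x4 = 1 XOR 1 = 0
t2 = x3 NOR t1 = 1 NOR 0 = 0
t3 = t1 OR t2 = 0 OR 0 = 0
t4 = t3 XOR x5 = 0 XOR 1 = 1
t5 = x6 AND t4 = 1 AND 1 = 1
t6 = x6 NAND t5 = 1 NAND 1 = 0
t7 = NOT x1 = NOT 1 = 0
t8 = t3 OR t7 = 0 OR 0 = 0
t9 = t6 NOR t8 = 0 NOR 0 = 1
So t8 = 0 and t9 = 1.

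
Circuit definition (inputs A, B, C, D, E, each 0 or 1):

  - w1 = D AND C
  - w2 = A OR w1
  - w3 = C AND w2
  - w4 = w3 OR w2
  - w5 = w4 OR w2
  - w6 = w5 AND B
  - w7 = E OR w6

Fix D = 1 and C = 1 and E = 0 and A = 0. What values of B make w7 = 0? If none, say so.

Check with D = 1 and C = 1 and E = 0 and A = 0 and B=0:
w1 = D AND C = 1 AND 1 = 1
w2 = A OR w1 = 0 OR 1 = 1
w3 = C AND w2 = 1 AND 1 = 1
w4 = w3 OR w2 = 1 OR 1 = 1
w5 = w4 OR w2 = 1 OR 1 = 1
w6 = w5 AND B = 1 AND 0 = 0
w7 = E OR w6 = 0 OR 0 = 0
So w7 = 0.

B=0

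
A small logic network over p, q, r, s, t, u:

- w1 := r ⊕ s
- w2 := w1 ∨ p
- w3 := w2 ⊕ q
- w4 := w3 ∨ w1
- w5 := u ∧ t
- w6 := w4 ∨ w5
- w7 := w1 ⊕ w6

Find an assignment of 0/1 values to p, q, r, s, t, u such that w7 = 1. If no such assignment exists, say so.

Check with p=1, q=1, r=0, s=0, t=1, u=1:
w1 = r ⊕ s = 0 ⊕ 0 = 0
w2 = w1 ∨ p = 0 ∨ 1 = 1
w3 = w2 ⊕ q = 1 ⊕ 1 = 0
w4 = w3 ∨ w1 = 0 ∨ 0 = 0
w5 = u ∧ t = 1 ∧ 1 = 1
w6 = w4 ∨ w5 = 0 ∨ 1 = 1
w7 = w1 ⊕ w6 = 0 ⊕ 1 = 1
So w7 = 1 as required.

p=1, q=1, r=0, s=0, t=1, u=1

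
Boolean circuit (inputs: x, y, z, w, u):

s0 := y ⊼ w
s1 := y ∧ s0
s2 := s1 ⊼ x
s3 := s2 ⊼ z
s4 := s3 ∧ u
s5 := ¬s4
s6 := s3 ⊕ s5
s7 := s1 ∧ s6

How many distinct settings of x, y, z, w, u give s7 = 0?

27

s7 = s1 ∧ s6 must be 0, so at least one of s1, s6 is 0.
Enumerating the 32 input combinations, 27 give s7 = 0 and 5 give s7 = 1.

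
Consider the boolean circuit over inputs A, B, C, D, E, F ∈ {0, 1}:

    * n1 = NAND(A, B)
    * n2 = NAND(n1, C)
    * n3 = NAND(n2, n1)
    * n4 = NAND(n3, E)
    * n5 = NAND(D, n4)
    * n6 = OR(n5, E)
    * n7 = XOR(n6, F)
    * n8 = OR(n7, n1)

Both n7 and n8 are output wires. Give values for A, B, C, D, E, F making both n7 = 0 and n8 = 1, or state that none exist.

Check with A=1, B=0, C=1, D=0, E=0, F=1:
n1 = NAND(A, B) = NAND(1, 0) = 1
n2 = NAND(n1, C) = NAND(1, 1) = 0
n3 = NAND(n2, n1) = NAND(0, 1) = 1
n4 = NAND(n3, E) = NAND(1, 0) = 1
n5 = NAND(D, n4) = NAND(0, 1) = 1
n6 = OR(n5, E) = OR(1, 0) = 1
n7 = XOR(n6, F) = XOR(1, 1) = 0
n8 = OR(n7, n1) = OR(0, 1) = 1
So n7 = 0 and n8 = 1.

A=1, B=0, C=1, D=0, E=0, F=1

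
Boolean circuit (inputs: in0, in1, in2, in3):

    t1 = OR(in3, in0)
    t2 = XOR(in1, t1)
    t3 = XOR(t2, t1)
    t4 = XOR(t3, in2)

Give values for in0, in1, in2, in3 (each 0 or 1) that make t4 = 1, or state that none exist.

Check with in0=0, in1=0, in2=1, in3=0:
t1 = OR(in3, in0) = OR(0, 0) = 0
t2 = XOR(in1, t1) = XOR(0, 0) = 0
t3 = XOR(t2, t1) = XOR(0, 0) = 0
t4 = XOR(t3, in2) = XOR(0, 1) = 1
So t4 = 1 as required.

in0=0, in1=0, in2=1, in3=0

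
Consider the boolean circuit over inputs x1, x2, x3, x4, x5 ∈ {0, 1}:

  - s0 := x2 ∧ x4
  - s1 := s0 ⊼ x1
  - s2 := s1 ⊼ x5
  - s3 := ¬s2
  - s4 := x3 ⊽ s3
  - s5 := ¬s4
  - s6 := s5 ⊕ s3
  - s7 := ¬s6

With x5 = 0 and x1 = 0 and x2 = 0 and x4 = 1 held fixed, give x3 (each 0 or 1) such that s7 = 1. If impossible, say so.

s7 = ¬s6 must be 1, so s6 = 0.
s6 = s5 ⊕ s3 must be 0, so s5 and s3 are equal.
Check with x5 = 0 and x1 = 0 and x2 = 0 and x4 = 1 and x3=0:
s0 = x2 ∧ x4 = 0 ∧ 1 = 0
s1 = s0 ⊼ x1 = 0 ⊼ 0 = 1
s2 = s1 ⊼ x5 = 1 ⊼ 0 = 1
s3 = ¬s2 = ¬1 = 0
s4 = x3 ⊽ s3 = 0 ⊽ 0 = 1
s5 = ¬s4 = ¬1 = 0
s6 = s5 ⊕ s3 = 0 ⊕ 0 = 0
s7 = ¬s6 = ¬0 = 1
So s7 = 1.

x3=0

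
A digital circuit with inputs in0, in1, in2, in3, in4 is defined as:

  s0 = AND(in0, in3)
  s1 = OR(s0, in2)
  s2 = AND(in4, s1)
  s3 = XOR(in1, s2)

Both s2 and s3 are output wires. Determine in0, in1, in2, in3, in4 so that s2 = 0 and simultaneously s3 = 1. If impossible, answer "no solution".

in0=1, in1=1, in2=1, in3=1, in4=0

Check with in0=1, in1=1, in2=1, in3=1, in4=0:
s0 = AND(in0, in3) = AND(1, 1) = 1
s1 = OR(s0, in2) = OR(1, 1) = 1
s2 = AND(in4, s1) = AND(0, 1) = 0
s3 = XOR(in1, s2) = XOR(1, 0) = 1
So s2 = 0 and s3 = 1.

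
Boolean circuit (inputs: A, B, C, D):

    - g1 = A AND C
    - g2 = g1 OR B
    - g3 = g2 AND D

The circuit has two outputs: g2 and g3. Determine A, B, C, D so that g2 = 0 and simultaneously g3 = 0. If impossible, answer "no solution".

Check with A=0, B=0, C=0, D=0:
g1 = A AND C = 0 AND 0 = 0
g2 = g1 OR B = 0 OR 0 = 0
g3 = g2 AND D = 0 AND 0 = 0
So g2 = 0 and g3 = 0.

A=0, B=0, C=0, D=0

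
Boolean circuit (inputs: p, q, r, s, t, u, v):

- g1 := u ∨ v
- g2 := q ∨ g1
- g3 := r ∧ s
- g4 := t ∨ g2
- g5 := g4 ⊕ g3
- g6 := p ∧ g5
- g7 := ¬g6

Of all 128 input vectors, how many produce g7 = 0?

g7 = ¬g6 must be 0, so g6 = 1.
g6 = p ∧ g5 must be 1, so both p = 1 and g5 = 1.
Enumerating the 128 input combinations, 46 give g7 = 0 and 82 give g7 = 1.

46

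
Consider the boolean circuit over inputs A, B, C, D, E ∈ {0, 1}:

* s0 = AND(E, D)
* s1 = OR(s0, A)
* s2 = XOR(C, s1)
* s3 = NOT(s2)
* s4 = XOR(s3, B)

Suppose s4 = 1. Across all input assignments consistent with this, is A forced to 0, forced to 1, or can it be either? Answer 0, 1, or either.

either

Both values of A occur among assignments with s4 = 1:
  A=0: A=0, B=0, C=0, D=0, E=0
  A=1: A=1, B=0, C=1, D=0, E=0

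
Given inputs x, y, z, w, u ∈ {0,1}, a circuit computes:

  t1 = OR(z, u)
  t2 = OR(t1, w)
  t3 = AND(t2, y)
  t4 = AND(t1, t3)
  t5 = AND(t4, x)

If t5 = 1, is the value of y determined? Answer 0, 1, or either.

1

t5 = AND(t4, x) must be 1, so both t4 = 1 and x = 1.
t4 = AND(t1, t3) must be 1, so both t1 = 1 and t3 = 1.
t1 = OR(z, u) must be 1, so at least one of z, u is 1.
Every assignment with t5 = 1 has y = 1; there are 6 such assignment(s).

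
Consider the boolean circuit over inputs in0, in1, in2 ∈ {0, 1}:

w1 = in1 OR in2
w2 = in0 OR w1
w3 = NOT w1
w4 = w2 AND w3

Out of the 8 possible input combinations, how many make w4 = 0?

7

w4 = w2 AND w3 must be 0, so at least one of w2, w3 is 0.
Enumerating the 8 input combinations, 7 give w4 = 0 and 1 give w4 = 1.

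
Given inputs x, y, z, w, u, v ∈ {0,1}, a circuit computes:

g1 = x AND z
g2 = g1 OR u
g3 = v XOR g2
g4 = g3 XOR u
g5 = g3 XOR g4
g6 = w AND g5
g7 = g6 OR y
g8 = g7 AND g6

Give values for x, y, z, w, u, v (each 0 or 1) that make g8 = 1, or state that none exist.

g8 = g7 AND g6 must be 1, so both g7 = 1 and g6 = 1.
g7 = g6 OR y must be 1, so at least one of g6, y is 1.
Check with x=0 y=1 z=1 w=1 u=1 v=1:
g1 = x AND z = 0 AND 1 = 0
g2 = g1 OR u = 0 OR 1 = 1
g3 = v XOR g2 = 1 XOR 1 = 0
g4 = g3 XOR u = 0 XOR 1 = 1
g5 = g3 XOR g4 = 0 XOR 1 = 1
g6 = w AND g5 = 1 AND 1 = 1
g7 = g6 OR y = 1 OR 1 = 1
g8 = g7 AND g6 = 1 AND 1 = 1
So g8 = 1 as required.

x=0 y=1 z=1 w=1 u=1 v=1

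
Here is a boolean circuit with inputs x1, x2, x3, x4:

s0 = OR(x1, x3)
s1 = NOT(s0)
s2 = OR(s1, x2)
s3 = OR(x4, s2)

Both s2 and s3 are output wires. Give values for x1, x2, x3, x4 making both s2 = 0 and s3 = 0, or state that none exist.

Check with x1=1, x2=0, x3=0, x4=0:
s0 = OR(x1, x3) = OR(1, 0) = 1
s1 = NOT(s0) = NOT 1 = 0
s2 = OR(s1, x2) = OR(0, 0) = 0
s3 = OR(x4, s2) = OR(0, 0) = 0
So s2 = 0 and s3 = 0.

x1=1, x2=0, x3=0, x4=0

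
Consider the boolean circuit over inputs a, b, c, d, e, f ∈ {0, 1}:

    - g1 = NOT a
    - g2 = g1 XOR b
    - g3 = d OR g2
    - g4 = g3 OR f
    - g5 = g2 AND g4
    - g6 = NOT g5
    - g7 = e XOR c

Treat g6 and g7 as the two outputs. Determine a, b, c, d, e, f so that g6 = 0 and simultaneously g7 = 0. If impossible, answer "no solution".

Check with a=1, b=1, c=1, d=1, e=1, f=1:
g1 = NOT a = NOT 1 = 0
g2 = g1 XOR b = 0 XOR 1 = 1
g3 = d OR g2 = 1 OR 1 = 1
g4 = g3 OR f = 1 OR 1 = 1
g5 = g2 AND g4 = 1 AND 1 = 1
g6 = NOT g5 = NOT 1 = 0
g7 = e XOR c = 1 XOR 1 = 0
So g6 = 0 and g7 = 0.

a=1, b=1, c=1, d=1, e=1, f=1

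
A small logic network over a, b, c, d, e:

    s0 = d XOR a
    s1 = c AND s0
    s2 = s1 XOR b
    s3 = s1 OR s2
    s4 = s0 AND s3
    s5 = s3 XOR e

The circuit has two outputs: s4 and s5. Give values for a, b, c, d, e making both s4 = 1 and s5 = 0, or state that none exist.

Check with a=1 b=0 c=1 d=0 e=1:
s0 = d XOR a = 0 XOR 1 = 1
s1 = c AND s0 = 1 AND 1 = 1
s2 = s1 XOR b = 1 XOR 0 = 1
s3 = s1 OR s2 = 1 OR 1 = 1
s4 = s0 AND s3 = 1 AND 1 = 1
s5 = s3 XOR e = 1 XOR 1 = 0
So s4 = 1 and s5 = 0.

a=1 b=0 c=1 d=0 e=1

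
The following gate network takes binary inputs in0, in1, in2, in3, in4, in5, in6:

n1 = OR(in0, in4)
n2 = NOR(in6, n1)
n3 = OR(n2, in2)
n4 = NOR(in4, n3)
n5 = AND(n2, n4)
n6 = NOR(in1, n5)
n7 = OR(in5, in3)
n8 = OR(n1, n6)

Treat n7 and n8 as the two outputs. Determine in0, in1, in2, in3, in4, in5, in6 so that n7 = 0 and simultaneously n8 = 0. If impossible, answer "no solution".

Check with in0=0, in1=1, in2=1, in3=0, in4=0, in5=0, in6=1:
n1 = OR(in0, in4) = OR(0, 0) = 0
n2 = NOR(in6, n1) = NOR(1, 0) = 0
n3 = OR(n2, in2) = OR(0, 1) = 1
n4 = NOR(in4, n3) = NOR(0, 1) = 0
n5 = AND(n2, n4) = AND(0, 0) = 0
n6 = NOR(in1, n5) = NOR(1, 0) = 0
n7 = OR(in5, in3) = OR(0, 0) = 0
n8 = OR(n1, n6) = OR(0, 0) = 0
So n7 = 0 and n8 = 0.

in0=0, in1=1, in2=1, in3=0, in4=0, in5=0, in6=1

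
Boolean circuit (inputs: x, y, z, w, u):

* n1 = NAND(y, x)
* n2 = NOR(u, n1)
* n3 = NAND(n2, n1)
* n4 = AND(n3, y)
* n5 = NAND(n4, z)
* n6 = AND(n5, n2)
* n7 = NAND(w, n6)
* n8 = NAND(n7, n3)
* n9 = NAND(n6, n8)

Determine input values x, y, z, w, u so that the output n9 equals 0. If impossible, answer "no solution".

n9 = NAND(n6, n8) must be 0, so both n6 = 1 and n8 = 1.
n6 = AND(n5, n2) must be 1, so both n5 = 1 and n2 = 1.
Check with x=1 y=1 z=0 w=1 u=0:
n1 = NAND(y, x) = NAND(1, 1) = 0
n2 = NOR(u, n1) = NOR(0, 0) = 1
n3 = NAND(n2, n1) = NAND(1, 0) = 1
n4 = AND(n3, y) = AND(1, 1) = 1
n5 = NAND(n4, z) = NAND(1, 0) = 1
n6 = AND(n5, n2) = AND(1, 1) = 1
n7 = NAND(w, n6) = NAND(1, 1) = 0
n8 = NAND(n7, n3) = NAND(0, 1) = 1
n9 = NAND(n6, n8) = NAND(1, 1) = 0
So n9 = 0 as required.

x=1 y=1 z=0 w=1 u=0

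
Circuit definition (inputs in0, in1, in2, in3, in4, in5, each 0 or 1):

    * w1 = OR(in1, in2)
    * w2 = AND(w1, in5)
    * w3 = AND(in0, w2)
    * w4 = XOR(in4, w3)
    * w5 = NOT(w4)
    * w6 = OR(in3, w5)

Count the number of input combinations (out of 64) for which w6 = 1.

48

w6 = OR(in3, w5) must be 1, so at least one of in3, w5 is 1.
Enumerating the 64 input combinations, 48 give w6 = 1 and 16 give w6 = 0.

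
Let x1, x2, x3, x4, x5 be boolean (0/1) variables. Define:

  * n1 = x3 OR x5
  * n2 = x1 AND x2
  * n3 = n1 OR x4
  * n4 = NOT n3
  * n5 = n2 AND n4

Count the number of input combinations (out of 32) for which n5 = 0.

31

n5 = n2 AND n4 must be 0, so at least one of n2, n4 is 0.
Enumerating the 32 input combinations, 31 give n5 = 0 and 1 give n5 = 1.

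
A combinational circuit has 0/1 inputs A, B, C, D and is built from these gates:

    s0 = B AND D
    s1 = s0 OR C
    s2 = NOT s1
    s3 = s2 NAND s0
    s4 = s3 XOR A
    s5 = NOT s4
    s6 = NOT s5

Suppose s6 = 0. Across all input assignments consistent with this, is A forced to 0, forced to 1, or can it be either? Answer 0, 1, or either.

1

s6 = NOT s5 must be 0, so s5 = 1.
s5 = NOT s4 must be 1, so s4 = 0.
s4 = s3 XOR A must be 0, so s3 and A are equal.
Every assignment with s6 = 0 has A = 1; there are 8 such assignment(s).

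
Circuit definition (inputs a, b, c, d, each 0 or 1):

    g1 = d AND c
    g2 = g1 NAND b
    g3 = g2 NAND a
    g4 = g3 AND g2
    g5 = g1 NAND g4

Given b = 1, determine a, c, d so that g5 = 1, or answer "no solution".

a=0 c=0 d=1

Check with b = 1 and a=0, c=0, d=1:
g1 = d AND c = 1 AND 0 = 0
g2 = g1 NAND b = 0 NAND 1 = 1
g3 = g2 NAND a = 1 NAND 0 = 1
g4 = g3 AND g2 = 1 AND 1 = 1
g5 = g1 NAND g4 = 0 NAND 1 = 1
So g5 = 1.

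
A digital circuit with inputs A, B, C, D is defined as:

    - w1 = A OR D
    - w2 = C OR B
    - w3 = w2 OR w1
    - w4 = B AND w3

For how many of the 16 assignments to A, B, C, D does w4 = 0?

w4 = B AND w3 must be 0, so at least one of B, w3 is 0.
Enumerating the 16 input combinations, 8 give w4 = 0 and 8 give w4 = 1.

8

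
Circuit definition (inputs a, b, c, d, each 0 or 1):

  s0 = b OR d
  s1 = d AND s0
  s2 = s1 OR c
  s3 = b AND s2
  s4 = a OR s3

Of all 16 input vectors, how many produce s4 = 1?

11

s4 = a OR s3 must be 1, so at least one of a, s3 is 1.
Enumerating the 16 input combinations, 11 give s4 = 1 and 5 give s4 = 0.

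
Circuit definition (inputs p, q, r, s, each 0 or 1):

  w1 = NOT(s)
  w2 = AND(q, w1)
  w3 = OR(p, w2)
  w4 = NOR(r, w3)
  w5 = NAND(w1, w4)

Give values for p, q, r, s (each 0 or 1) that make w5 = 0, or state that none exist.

w5 = NAND(w1, w4) must be 0, so both w1 = 1 and w4 = 1.
w1 = NOT(s) must be 1, so s = 0.
w4 = NOR(r, w3) must be 1, so both r = 0 and w3 = 0.
Check with p=0 q=0 r=0 s=0:
w1 = NOT(s) = NOT 0 = 1
w2 = AND(q, w1) = AND(0, 1) = 0
w3 = OR(p, w2) = OR(0, 0) = 0
w4 = NOR(r, w3) = NOR(0, 0) = 1
w5 = NAND(w1, w4) = NAND(1, 1) = 0
So w5 = 0 as required.

p=0 q=0 r=0 s=0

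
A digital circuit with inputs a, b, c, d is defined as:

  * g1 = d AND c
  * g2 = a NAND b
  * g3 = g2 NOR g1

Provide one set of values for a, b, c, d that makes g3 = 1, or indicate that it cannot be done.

a=1 b=1 c=1 d=0

g3 = g2 NOR g1 must be 1, so both g2 = 0 and g1 = 0.
Check with a=1 b=1 c=1 d=0:
g1 = d AND c = 0 AND 1 = 0
g2 = a NAND b = 1 NAND 1 = 0
g3 = g2 NOR g1 = 0 NOR 0 = 1
So g3 = 1 as required.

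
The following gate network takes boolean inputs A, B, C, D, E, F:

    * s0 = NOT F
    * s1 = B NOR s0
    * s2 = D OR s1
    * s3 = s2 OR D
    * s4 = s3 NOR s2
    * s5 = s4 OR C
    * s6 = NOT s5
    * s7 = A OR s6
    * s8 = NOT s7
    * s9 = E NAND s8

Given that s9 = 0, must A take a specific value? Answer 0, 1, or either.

s9 = E NAND s8 must be 0, so both E = 1 and s8 = 1.
Every assignment with s9 = 0 has A = 0; there are 11 such assignment(s).

0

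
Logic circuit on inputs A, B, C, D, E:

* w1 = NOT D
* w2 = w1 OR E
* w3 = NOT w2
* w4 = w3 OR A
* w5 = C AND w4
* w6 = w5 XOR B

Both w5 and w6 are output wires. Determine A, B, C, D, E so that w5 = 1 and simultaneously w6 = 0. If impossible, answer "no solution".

Check with A=0, B=1, C=1, D=1, E=0:
w1 = NOT D = NOT 1 = 0
w2 = w1 OR E = 0 OR 0 = 0
w3 = NOT w2 = NOT 0 = 1
w4 = w3 OR A = 1 OR 0 = 1
w5 = C AND w4 = 1 AND 1 = 1
w6 = w5 XOR B = 1 XOR 1 = 0
So w5 = 1 and w6 = 0.

A=0, B=1, C=1, D=1, E=0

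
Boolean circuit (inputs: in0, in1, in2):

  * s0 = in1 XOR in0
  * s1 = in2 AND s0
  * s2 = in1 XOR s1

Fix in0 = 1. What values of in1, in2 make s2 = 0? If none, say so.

in1=0, in2=0

s2 = in1 XOR s1 must be 0, so in1 and s1 are equal.
Check with in0 = 1 and in1=0, in2=0:
s0 = in1 XOR in0 = 0 XOR 1 = 1
s1 = in2 AND s0 = 0 AND 1 = 0
s2 = in1 XOR s1 = 0 XOR 0 = 0
So s2 = 0.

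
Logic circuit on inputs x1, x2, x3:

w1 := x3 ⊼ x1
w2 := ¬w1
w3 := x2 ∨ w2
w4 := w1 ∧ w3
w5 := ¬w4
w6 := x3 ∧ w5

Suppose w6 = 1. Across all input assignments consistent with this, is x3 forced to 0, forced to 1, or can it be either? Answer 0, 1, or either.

1

w6 = x3 ∧ w5 must be 1, so both x3 = 1 and w5 = 1.
w5 = ¬w4 must be 1, so w4 = 0.
w4 = w1 ∧ w3 must be 0, so at least one of w1, w3 is 0.
Every assignment with w6 = 1 has x3 = 1; there are 3 such assignment(s).
  x1=0, x2=0, x3=1
  x1=1, x2=0, x3=1
  x1=1, x2=1, x3=1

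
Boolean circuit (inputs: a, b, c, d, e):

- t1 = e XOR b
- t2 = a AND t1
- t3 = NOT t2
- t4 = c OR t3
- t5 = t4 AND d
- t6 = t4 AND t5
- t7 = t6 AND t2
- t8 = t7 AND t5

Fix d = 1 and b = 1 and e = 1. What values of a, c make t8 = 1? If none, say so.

With d = 1 and b = 1 and e = 1 fixed, none of the 4 settings of a, c give t8 = 1.
For example, with a=1, c=1:
t1 = e XOR b = 1 XOR 1 = 0
t2 = a AND t1 = 1 AND 0 = 0
t3 = NOT t2 = NOT 0 = 1
t4 = c OR t3 = 1 OR 1 = 1
t5 = t4 AND d = 1 AND 1 = 1
t6 = t4 AND t5 = 1 AND 1 = 1
t7 = t6 AND t2 = 1 AND 0 = 0
t8 = t7 AND t5 = 0 AND 1 = 0
giving t8 = 0 ≠ 1.

no solution exists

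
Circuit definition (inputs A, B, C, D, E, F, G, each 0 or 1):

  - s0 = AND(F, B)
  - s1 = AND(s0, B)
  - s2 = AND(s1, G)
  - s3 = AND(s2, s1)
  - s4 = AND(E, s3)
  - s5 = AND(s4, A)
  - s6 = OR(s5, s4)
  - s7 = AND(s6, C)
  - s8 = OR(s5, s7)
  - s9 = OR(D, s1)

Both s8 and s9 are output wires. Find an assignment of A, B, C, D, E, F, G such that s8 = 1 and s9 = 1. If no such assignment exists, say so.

A=1, B=1, C=1, D=0, E=1, F=1, G=1

Check with A=1, B=1, C=1, D=0, E=1, F=1, G=1:
s0 = AND(F, B) = AND(1, 1) = 1
s1 = AND(s0, B) = AND(1, 1) = 1
s2 = AND(s1, G) = AND(1, 1) = 1
s3 = AND(s2, s1) = AND(1, 1) = 1
s4 = AND(E, s3) = AND(1, 1) = 1
s5 = AND(s4, A) = AND(1, 1) = 1
s6 = OR(s5, s4) = OR(1, 1) = 1
s7 = AND(s6, C) = AND(1, 1) = 1
s8 = OR(s5, s7) = OR(1, 1) = 1
s9 = OR(D, s1) = OR(0, 1) = 1
So s8 = 1 and s9 = 1.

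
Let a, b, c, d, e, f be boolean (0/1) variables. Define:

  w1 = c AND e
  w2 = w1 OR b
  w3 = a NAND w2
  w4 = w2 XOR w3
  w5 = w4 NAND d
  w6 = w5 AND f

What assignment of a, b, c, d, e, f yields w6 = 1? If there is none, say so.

w6 = w5 AND f must be 1, so both w5 = 1 and f = 1.
Check with a=0 b=1 c=1 d=0 e=0 f=1:
w1 = c AND e = 1 AND 0 = 0
w2 = w1 OR b = 0 OR 1 = 1
w3 = a NAND w2 = 0 NAND 1 = 1
w4 = w2 XOR w3 = 1 XOR 1 = 0
w5 = w4 NAND d = 0 NAND 0 = 1
w6 = w5 AND f = 1 AND 1 = 1
So w6 = 1 as required.

a=0 b=1 c=1 d=0 e=0 f=1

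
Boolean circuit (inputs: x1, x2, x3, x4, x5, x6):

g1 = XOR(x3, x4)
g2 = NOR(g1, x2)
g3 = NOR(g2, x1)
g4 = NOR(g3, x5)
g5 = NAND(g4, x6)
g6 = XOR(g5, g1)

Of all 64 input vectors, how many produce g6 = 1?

g6 = XOR(g5, g1) must be 1, so g5 and g1 differ.
Enumerating the 64 input combinations, 30 give g6 = 1 and 34 give g6 = 0.

30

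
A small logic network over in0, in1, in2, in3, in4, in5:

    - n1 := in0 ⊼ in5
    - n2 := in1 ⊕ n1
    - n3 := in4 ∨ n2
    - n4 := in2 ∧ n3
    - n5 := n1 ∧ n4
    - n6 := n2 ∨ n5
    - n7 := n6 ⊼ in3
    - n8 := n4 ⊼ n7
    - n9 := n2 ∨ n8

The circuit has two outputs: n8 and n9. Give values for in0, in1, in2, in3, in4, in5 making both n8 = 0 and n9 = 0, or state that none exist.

in0=1, in1=0, in2=1, in3=1, in4=1, in5=1

Check with in0=1, in1=0, in2=1, in3=1, in4=1, in5=1:
n1 = in0 ⊼ in5 = 1 ⊼ 1 = 0
n2 = in1 ⊕ n1 = 0 ⊕ 0 = 0
n3 = in4 ∨ n2 = 1 ∨ 0 = 1
n4 = in2 ∧ n3 = 1 ∧ 1 = 1
n5 = n1 ∧ n4 = 0 ∧ 1 = 0
n6 = n2 ∨ n5 = 0 ∨ 0 = 0
n7 = n6 ⊼ in3 = 0 ⊼ 1 = 1
n8 = n4 ⊼ n7 = 1 ⊼ 1 = 0
n9 = n2 ∨ n8 = 0 ∨ 0 = 0
So n8 = 0 and n9 = 0.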